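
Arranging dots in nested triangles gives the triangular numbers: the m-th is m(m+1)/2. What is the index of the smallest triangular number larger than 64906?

360

Solve n(n+1)/2 > 64906 for integer n.
The largest n with value ≤ 64906 is 359 (since 64620 ≤ 64906 < 64980), so the first above is n = 360, value 64980.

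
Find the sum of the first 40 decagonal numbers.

86100

Σ i(4i−3) = 4Σi² − 3Σi over i = 1..40.
Σi = 820 and Σi² = 22140.
4·22140 − 3·820 = 86100.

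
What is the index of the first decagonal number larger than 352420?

Solve n(4n−3) > 352420 for integer n.
The largest n with value ≤ 352420 is 297 (since 351945 ≤ 352420 < 354322), so the first above is n = 298, value 354322.

298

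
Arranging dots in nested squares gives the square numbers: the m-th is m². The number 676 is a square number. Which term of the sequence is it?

26

We need n² = 676, so n = √676 = 26.
Check: 26² = 676. ✓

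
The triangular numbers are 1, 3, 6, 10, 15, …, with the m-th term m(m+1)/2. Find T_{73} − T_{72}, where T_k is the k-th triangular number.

73

Consecutive triangular numbers differ by n: T_{73} − T_{72} = 73.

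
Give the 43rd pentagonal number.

2752

The 43rd pentagonal number is n(3n−1)/2 with n = 43.
43·(3·43 − 1)/2 = 43·128/2 = 43·64 = 2752.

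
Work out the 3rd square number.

9

The 3rd square number is n² with n = 3.
3² = 9.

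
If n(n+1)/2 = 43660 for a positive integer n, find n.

295

Set n(n+1)/2 = 43660, giving n² + n − 87320 = 0.
The discriminant is 1 + 8·43660 = 349281, and √349281 = 591.
So n = (-1 + 591) / 2 = 590/2 = 295.
Check: 295·296/2 = 43660. ✓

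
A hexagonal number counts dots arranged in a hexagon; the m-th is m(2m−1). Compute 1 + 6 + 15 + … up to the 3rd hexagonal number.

Σ i(2i−1) = 2Σi² − Σi over i = 1..3.
Σi = 6 and Σi² = 14.
2·14 − 1·6 = 22.

22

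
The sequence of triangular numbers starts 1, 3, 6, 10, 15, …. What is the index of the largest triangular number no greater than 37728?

Solve n(n+1)/2 ≤ 37728 for integer n.
n = 274 gives 37675 ≤ 37728, while n = 275 gives 37950 > 37728; so the answer is index 274.

274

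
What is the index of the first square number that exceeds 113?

Solve n² > 113 for integer n.
The largest n with value ≤ 113 is 10 (since 100 ≤ 113 < 121), so the first above is n = 11, value 121.

11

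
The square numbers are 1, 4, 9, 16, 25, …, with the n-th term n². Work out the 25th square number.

25² = 625.

625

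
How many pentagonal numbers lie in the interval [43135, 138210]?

134

The n-th pentagonal number is n(3n−1)/2.
Smallest index with value ≥ 43135: n = 170 (giving 43265).
Largest index with value ≤ 138210: n = 303 (giving 137562).
Indices 170 through 303: 134 terms.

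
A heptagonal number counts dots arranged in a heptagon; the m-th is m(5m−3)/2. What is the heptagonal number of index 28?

1918

The 28th heptagonal number is n(5n−3)/2 with n = 28.
28·(5·28 − 3)/2 = 28·137/2 = 1918.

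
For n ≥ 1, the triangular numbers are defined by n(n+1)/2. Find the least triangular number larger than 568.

595

Solve n(n+1)/2 > 568 for integer n.
The largest n with value ≤ 568 is 33 (since 561 ≤ 568 < 595), so the first above is n = 34, value 595.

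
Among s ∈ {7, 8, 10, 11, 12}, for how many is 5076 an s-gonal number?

1

s = 7: P(7, 45) = 4995 and P(7, 46) = 5221; 5076 is not s-gonal.
s = 8: P(8, 41) = 4961 and P(8, 42) = 5208; 5076 is not s-gonal.
s = 10: P(10, 36) = 5076. ✓
s = 11: P(11, 33) = 4785 and P(11, 34) = 5083; 5076 is not s-gonal.
s = 12: P(12, 32) = 4992 and P(12, 33) = 5313; 5076 is not s-gonal.
Hits: s ∈ {10} → 1.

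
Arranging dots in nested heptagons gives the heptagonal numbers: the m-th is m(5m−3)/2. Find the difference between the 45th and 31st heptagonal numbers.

2639

45·(5·45 − 3)/2 = 4995 and 31·(5·31 − 3)/2 = 2356.
Difference: 4995 − 2356 = 2639.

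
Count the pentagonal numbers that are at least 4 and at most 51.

5

The n-th pentagonal number is n(3n−1)/2.
Smallest index with value ≥ 4: n = 2 (giving 5).
Largest index with value ≤ 51: n = 6 (giving 51).
Indices 2 through 6: 5 terms.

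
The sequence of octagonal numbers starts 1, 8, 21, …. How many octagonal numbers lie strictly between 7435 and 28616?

47

The n-th octagonal number is n(3n−2).
Smallest index with value > 7435: n = 51 (giving 7701).
Largest index with value < 28616: n = 97 (giving 28033).
Indices 51 through 97: 47 terms.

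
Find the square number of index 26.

676

The 26th square number is n² with n = 26.
26² = 676.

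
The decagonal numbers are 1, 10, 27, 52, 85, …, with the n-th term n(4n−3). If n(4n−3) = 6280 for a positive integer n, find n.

Set n(4n−3) = 6280, giving 4n² − 3n − 6280 = 0.
The discriminant is 9 + 16·6280 = 100489, and √100489 = 317.
So n = (3 + 317) / 8 = 320/8 = 40.
Check: 40·(4·40 − 3) = 6280. ✓

40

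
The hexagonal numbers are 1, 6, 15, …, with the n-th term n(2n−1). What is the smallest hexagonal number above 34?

45

Solve n(2n−1) > 34 for integer n.
The largest n with value ≤ 34 is 4 (since 28 ≤ 34 < 45), so the first above is n = 5, value 45.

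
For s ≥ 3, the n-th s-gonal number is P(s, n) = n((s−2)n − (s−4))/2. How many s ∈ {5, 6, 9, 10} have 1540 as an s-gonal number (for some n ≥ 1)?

s = 5: P(5, 32) = 1520 and P(5, 33) = 1617; 1540 is not s-gonal.
s = 6: P(6, 28) = 1540. ✓
s = 9: P(9, 21) = 1491 and P(9, 22) = 1639; 1540 is not s-gonal.
s = 10: P(10, 20) = 1540. ✓
Hits: s ∈ {6, 10} → 2.

2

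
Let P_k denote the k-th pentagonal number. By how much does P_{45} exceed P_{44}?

133

Consecutive pentagonal numbers differ by 3n − 2: here 3·45 − 2 = 133.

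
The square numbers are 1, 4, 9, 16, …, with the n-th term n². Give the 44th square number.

1936

The 44th square number is n² with n = 44.
44² = 1936.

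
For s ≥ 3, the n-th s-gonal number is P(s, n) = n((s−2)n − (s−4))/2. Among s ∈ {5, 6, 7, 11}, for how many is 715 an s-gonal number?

2

s = 5: P(5, 22) = 715. ✓
s = 6: P(6, 19) = 703 and P(6, 20) = 780; 715 is not s-gonal.
s = 7: P(7, 17) = 697 and P(7, 18) = 783; 715 is not s-gonal.
s = 11: P(11, 13) = 715. ✓
Hits: s ∈ {5, 11} → 2.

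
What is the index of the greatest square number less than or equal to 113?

Solve n² ≤ 113 for integer n.
n = 10 gives 100 ≤ 113, while n = 11 gives 121 > 113; so the answer is index 10.

10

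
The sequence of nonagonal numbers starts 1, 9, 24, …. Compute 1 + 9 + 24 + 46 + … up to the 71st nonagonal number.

Σ i(7i−5)/2 = (7Σi² − 5Σi) / 2 over i = 1..71.
Σi = 2556 and Σi² = 121836.
(7·121836 − 5·2556) / 2 = 840072/2 = 420036.

420036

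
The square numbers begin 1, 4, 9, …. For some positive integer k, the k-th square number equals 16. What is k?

We need n² = 16, so n = √16 = 4.

4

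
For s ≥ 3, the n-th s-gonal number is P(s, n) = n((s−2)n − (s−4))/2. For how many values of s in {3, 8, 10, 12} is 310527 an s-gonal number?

1

s = 3: P(3, 787) = 310078 and P(3, 788) = 310866; 310527 is not s-gonal.
s = 8: P(8, 322) = 310408 and P(8, 323) = 312341; 310527 is not s-gonal.
s = 10: P(10, 279) = 310527. ✓
s = 12: P(12, 249) = 309009 and P(12, 250) = 311500; 310527 is not s-gonal.
Hits: s ∈ {10} → 1.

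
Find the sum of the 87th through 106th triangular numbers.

94420

Σ i(i+1)/2 = (Σi² + Σi) / 2 over i = 87..106.
Σi = 5671 − 3741 = 1930 and Σi² = 402641 − 215731 = 186910.
(1·186910 + 1·1930) / 2 = 188840/2 = 94420.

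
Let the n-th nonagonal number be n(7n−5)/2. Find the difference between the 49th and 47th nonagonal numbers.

667

49·(7·49 − 5)/2 = 8281 and 47·(7·47 − 5)/2 = 7614.
Difference: 8281 − 7614 = 667.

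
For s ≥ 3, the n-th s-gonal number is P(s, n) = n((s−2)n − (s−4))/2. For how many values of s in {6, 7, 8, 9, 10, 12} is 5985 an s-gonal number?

2

s = 6: P(6, 54) = 5778 and P(6, 55) = 5995; 5985 is not s-gonal.
s = 7: P(7, 49) = 5929 and P(7, 50) = 6175; 5985 is not s-gonal.
s = 8: P(8, 45) = 5985. ✓
s = 9: P(9, 41) = 5781 and P(9, 42) = 6069; 5985 is not s-gonal.
s = 10: P(10, 39) = 5967 and P(10, 40) = 6280; 5985 is not s-gonal.
s = 12: P(12, 35) = 5985. ✓
Hits: s ∈ {8, 12} → 2.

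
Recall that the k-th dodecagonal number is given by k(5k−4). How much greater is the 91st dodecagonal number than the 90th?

901

Consecutive dodecagonal numbers differ by 10n − 9: here 10·91 − 9 = 901.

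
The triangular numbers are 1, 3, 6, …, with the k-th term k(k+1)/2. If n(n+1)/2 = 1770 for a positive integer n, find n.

59

Set n(n+1)/2 = 1770, giving n² + n − 3540 = 0.
So n = (-1 + 119) / 2 = 118/2 = 59.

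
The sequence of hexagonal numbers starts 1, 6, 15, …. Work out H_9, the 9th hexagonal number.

153

9·(2·9 − 1) = 9·17 = 153.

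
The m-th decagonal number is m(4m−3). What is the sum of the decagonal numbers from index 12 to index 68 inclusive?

419672

Σ i(4i−3) = 4Σi² − 3Σi over i = 12..68.
Σi = 2346 − 66 = 2280 and Σi² = 107134 − 506 = 106628.
4·106628 − 3·2280 = 419672.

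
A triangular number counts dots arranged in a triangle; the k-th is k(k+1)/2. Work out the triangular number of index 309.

47895

The 309th triangular number is n(n+1)/2 with n = 309.
309·310/2 = 95790/2 = 47895.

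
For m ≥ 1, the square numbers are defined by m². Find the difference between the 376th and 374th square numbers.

376² = 141376 and 374² = 139876.
Difference: 141376 − 139876 = 1500.

1500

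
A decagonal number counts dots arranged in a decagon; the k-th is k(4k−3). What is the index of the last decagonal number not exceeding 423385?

325

Solve n(4n−3) ≤ 423385 for integer n.
n = 325 gives 421525 ≤ 423385, while n = 326 gives 424126 > 423385; so the answer is index 325.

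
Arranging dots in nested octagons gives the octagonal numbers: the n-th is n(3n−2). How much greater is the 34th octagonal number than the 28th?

34·(3·34 − 2) = 3400 and 28·(3·28 − 2) = 2296.
Difference: 3400 − 2296 = 1104.

1104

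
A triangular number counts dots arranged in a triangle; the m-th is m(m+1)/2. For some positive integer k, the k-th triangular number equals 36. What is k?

8

Set n(n+1)/2 = 36, giving n² + n − 72 = 0.
The discriminant is 1 + 8·36 = 289, and √289 = 17.
So n = (-1 + 17) / 2 = 16/2 = 8.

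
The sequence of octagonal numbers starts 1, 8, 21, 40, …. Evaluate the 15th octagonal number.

The 15th octagonal number is n(3n−2) with n = 15.
15·(3·15 − 2) = 15·43 = 645.

645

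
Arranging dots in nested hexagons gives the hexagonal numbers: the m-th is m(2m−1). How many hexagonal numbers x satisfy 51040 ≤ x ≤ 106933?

The n-th hexagonal number is n(2n−1).
Smallest index with value ≥ 51040: n = 160 (giving 51040).
Largest index with value ≤ 106933: n = 231 (giving 106491).
Indices 160 through 231: 72 terms.

72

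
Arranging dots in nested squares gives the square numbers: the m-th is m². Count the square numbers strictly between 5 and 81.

6

The n-th square number is n².
Smallest index with value > 5: n = 3 (giving 9).
Largest index with value < 81: n = 8 (giving 64).
Indices 3 through 8: 6 terms.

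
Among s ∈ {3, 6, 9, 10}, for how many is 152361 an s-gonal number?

1

s = 3: P(3, 551) = 152076 and P(3, 552) = 152628; 152361 is not s-gonal.
s = 6: P(6, 276) = 152076 and P(6, 277) = 153181; 152361 is not s-gonal.
s = 9: P(9, 209) = 152361. ✓
s = 10: P(10, 195) = 151515 and P(10, 196) = 153076; 152361 is not s-gonal.
Hits: s ∈ {9} → 1.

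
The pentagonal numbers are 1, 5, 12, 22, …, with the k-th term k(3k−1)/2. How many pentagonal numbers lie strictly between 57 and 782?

16

The n-th pentagonal number is n(3n−1)/2.
Smallest index with value > 57: n = 7 (giving 70).
Largest index with value < 782: n = 22 (giving 715).
Indices 7 through 22: 16 terms.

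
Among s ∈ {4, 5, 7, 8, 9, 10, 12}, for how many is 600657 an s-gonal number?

s = 4: P(4, 775) = 600625 and P(4, 776) = 602176; 600657 is not s-gonal.
s = 5: P(5, 632) = 598820 and P(5, 633) = 600717; 600657 is not s-gonal.
s = 7: P(7, 490) = 599515 and P(7, 491) = 601966; 600657 is not s-gonal.
s = 8: P(8, 447) = 598533 and P(8, 448) = 601216; 600657 is not s-gonal.
s = 9: P(9, 414) = 598851 and P(9, 415) = 601750; 600657 is not s-gonal.
s = 10: P(10, 387) = 597915 and P(10, 388) = 601012; 600657 is not s-gonal.
s = 12: P(12, 347) = 600657. ✓
Hits: s ∈ {12} → 1.

1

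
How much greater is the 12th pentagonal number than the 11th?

34

Consecutive pentagonal numbers differ by 3n − 2: here 3·12 − 2 = 34.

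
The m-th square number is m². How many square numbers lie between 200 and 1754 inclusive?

The n-th square number is n².
Smallest index with value ≥ 200: n = 15 (giving 225).
Largest index with value ≤ 1754: n = 41 (giving 1681).
Indices 15 through 41: 27 terms.

27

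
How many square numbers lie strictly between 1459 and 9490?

59

The n-th square number is n².
Smallest index with value > 1459: n = 39 (giving 1521).
Largest index with value < 9490: n = 97 (giving 9409).
Indices 39 through 97: 59 terms.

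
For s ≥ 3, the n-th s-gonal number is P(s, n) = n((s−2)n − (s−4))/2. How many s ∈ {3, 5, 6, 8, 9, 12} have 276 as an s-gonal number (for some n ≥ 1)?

2

s = 3: P(3, 23) = 276. ✓
s = 5: P(5, 13) = 247 and P(5, 14) = 287; 276 is not s-gonal.
s = 6: P(6, 12) = 276. ✓
s = 8: P(8, 9) = 225 and P(8, 10) = 280; 276 is not s-gonal.
s = 9: P(9, 9) = 261 and P(9, 10) = 325; 276 is not s-gonal.
s = 12: P(12, 7) = 217 and P(12, 8) = 288; 276 is not s-gonal.
Hits: s ∈ {3, 6} → 2.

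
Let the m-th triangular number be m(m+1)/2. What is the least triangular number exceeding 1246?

1275

Solve n(n+1)/2 > 1246 for integer n.
The largest n with value ≤ 1246 is 49 (since 1225 ≤ 1246 < 1275), so the first above is n = 50, value 1275.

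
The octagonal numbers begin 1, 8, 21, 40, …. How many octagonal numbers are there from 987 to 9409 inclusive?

The n-th octagonal number is n(3n−2).
Smallest index with value ≥ 987: n = 19 (giving 1045).
Largest index with value ≤ 9409: n = 56 (giving 9296).
Indices 19 through 56: 38 terms.

38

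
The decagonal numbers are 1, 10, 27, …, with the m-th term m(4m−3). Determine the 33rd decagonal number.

The 33rd decagonal number is n(4n−3) with n = 33.
33·(4·33 − 3) = 33·129 = 4257.

4257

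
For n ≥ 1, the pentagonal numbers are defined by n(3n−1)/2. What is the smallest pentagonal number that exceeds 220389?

Solve n(3n−1)/2 > 220389 for integer n.
The largest n with value ≤ 220389 is 383 (since 219842 ≤ 220389 < 220992), so the first above is n = 384, value 220992.

220992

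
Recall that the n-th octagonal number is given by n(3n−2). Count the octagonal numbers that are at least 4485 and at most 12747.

The n-th octagonal number is n(3n−2).
Smallest index with value ≥ 4485: n = 39 (giving 4485).
Largest index with value ≤ 12747: n = 65 (giving 12545).
Indices 39 through 65: 27 terms.

27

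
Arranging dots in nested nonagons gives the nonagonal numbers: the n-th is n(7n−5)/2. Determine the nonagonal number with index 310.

335575

The 310th nonagonal number is n(7n−5)/2 with n = 310.
310·(7·310 − 5)/2 = 310·2165/2 = 335575.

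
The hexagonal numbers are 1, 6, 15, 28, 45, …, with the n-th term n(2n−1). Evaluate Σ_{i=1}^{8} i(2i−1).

Σ i(2i−1) = 2Σi² − Σi over i = 1..8.
Σi = 36 and Σi² = 204.
2·204 − 1·36 = 372.

372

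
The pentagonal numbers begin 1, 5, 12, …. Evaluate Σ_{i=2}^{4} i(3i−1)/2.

Σ i(3i−1)/2 = (3Σi² − Σi) / 2 over i = 2..4.
Σi = 10 − 1 = 9 and Σi² = 30 − 1 = 29.
(3·29 − 1·9) / 2 = 78/2 = 39.

39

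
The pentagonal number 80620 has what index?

232

Set n(3n−1)/2 = 80620, giving 3n² − n − 161240 = 0.
The discriminant is 1 + 24·80620 = 1934881, and √1934881 = 1391.
So n = (1 + 1391) / 6 = 1392/6 = 232.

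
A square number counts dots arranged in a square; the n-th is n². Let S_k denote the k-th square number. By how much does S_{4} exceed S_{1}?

4² = 16 and 1² = 1.
Difference: 16 − 1 = 15.

15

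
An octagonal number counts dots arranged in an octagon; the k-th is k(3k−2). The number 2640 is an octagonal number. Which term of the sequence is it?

30

Set n(3n−2) = 2640, giving 3n² − 2n − 2640 = 0.
So n = (2 + 178) / 6 = 180/6 = 30.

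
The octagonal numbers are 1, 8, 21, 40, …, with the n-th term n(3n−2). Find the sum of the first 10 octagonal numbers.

Σ i(3i−2) = 3Σi² − 2Σi over i = 1..10.
Σi = 55 and Σi² = 385.
3·385 − 2·55 = 1045.

1045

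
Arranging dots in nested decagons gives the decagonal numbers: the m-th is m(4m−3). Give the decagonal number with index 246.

The 246th decagonal number is n(4n−3) with n = 246.
246·(4·246 − 3) = 246·981 = 241326.

241326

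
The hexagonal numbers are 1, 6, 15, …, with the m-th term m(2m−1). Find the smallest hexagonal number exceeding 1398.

1431

Solve n(2n−1) > 1398 for integer n.
The largest n with value ≤ 1398 is 26 (since 1326 ≤ 1398 < 1431), so the first above is n = 27, value 1431.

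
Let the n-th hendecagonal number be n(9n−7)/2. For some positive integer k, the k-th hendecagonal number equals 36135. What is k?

90

Set n(9n−7)/2 = 36135, giving 9n² − 7n − 72270 = 0.
So n = (7 + 1613) / 18 = 1620/18 = 90.
Check: 90·(9·90 − 7)/2 = 36135. ✓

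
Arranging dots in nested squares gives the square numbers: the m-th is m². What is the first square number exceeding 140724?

Solve n² > 140724 for integer n.
The largest n with value ≤ 140724 is 375 (since 140625 ≤ 140724 < 141376), so the first above is n = 376, value 141376.

141376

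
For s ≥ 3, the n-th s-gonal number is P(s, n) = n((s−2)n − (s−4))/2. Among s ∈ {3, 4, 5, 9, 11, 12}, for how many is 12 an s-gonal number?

s = 3: P(3, 4) = 10 and P(3, 5) = 15; 12 is not s-gonal.
s = 4: P(4, 3) = 9 and P(4, 4) = 16; 12 is not s-gonal.
s = 5: P(5, 3) = 12. ✓
s = 9: P(9, 2) = 9 and P(9, 3) = 24; 12 is not s-gonal.
s = 11: P(11, 2) = 11 and P(11, 3) = 30; 12 is not s-gonal.
s = 12: P(12, 2) = 12. ✓
Hits: s ∈ {5, 12} → 2.

2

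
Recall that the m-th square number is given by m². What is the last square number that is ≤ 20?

16

Solve n² ≤ 20 for integer n.
n = 4 gives 16 ≤ 20, while n = 5 gives 25 > 20; so the answer is 16.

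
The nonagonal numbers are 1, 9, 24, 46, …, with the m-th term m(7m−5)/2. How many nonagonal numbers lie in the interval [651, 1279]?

The n-th nonagonal number is n(7n−5)/2.
Smallest index with value ≥ 651: n = 14 (giving 651).
Largest index with value ≤ 1279: n = 19 (giving 1216).
Indices 14 through 19: 6 terms.

6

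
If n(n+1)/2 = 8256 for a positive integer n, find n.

Set n(n+1)/2 = 8256, giving n² + n − 16512 = 0.
So n = (-1 + 257) / 2 = 256/2 = 128.

128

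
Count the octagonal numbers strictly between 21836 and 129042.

The n-th octagonal number is n(3n−2).
Smallest index with value > 21836: n = 86 (giving 22016).
Largest index with value < 129042: n = 207 (giving 128133).
Indices 86 through 207: 122 terms.

122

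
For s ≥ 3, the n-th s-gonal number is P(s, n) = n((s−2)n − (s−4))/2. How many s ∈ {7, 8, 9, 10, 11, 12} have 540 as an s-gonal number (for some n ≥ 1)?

2

s = 7: P(7, 15) = 540. ✓
s = 8: P(8, 13) = 481 and P(8, 14) = 560; 540 is not s-gonal.
s = 9: P(9, 12) = 474 and P(9, 13) = 559; 540 is not s-gonal.
s = 10: P(10, 12) = 540. ✓
s = 11: P(11, 11) = 506 and P(11, 12) = 606; 540 is not s-gonal.
s = 12: P(12, 10) = 460 and P(12, 11) = 561; 540 is not s-gonal.
Hits: s ∈ {7, 10} → 2.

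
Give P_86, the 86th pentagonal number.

The 86th pentagonal number is n(3n−1)/2 with n = 86.
86·(3·86 − 1)/2 = 86·257/2 = 11051.

11051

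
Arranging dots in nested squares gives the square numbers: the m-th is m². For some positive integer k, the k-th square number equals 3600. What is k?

60

We need n² = 3600, so n = √3600 = 60.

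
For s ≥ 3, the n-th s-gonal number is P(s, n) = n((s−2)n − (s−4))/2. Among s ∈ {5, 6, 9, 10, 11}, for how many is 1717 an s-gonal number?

s = 5: P(5, 34) = 1717. ✓
s = 6: P(6, 29) = 1653 and P(6, 30) = 1770; 1717 is not s-gonal.
s = 9: P(9, 22) = 1639 and P(9, 23) = 1794; 1717 is not s-gonal.
s = 10: P(10, 21) = 1701 and P(10, 22) = 1870; 1717 is not s-gonal.
s = 11: P(11, 19) = 1558 and P(11, 20) = 1730; 1717 is not s-gonal.
Hits: s ∈ {5} → 1.

1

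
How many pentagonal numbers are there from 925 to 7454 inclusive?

The n-th pentagonal number is n(3n−1)/2.
Smallest index with value ≥ 925: n = 25 (giving 925).
Largest index with value ≤ 7454: n = 70 (giving 7315).
Indices 25 through 70: 46 terms.

46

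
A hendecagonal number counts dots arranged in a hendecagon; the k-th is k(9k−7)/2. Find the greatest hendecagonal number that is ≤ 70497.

Solve n(9n−7)/2 ≤ 70497 for integer n.
n = 125 gives 69875 ≤ 70497, while n = 126 gives 71001 > 70497; so the answer is 69875.

69875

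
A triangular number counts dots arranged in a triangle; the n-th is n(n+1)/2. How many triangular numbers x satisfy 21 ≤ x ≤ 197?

14

The n-th triangular number is n(n+1)/2.
Smallest index with value ≥ 21: n = 6 (giving 21).
Largest index with value ≤ 197: n = 19 (giving 190).
Indices 6 through 19: 14 terms.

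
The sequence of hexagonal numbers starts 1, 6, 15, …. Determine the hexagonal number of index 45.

4005

The 45th hexagonal number is n(2n−1) with n = 45.
45·(2·45 − 1) = 45·89 = 4005.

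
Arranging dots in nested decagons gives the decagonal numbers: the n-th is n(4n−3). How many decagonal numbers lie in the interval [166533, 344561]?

89

The n-th decagonal number is n(4n−3).
Smallest index with value ≥ 166533: n = 205 (giving 167485).
Largest index with value ≤ 344561: n = 293 (giving 342517).
Indices 205 through 293: 89 terms.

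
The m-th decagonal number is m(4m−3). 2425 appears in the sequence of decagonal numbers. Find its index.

Set n(4n−3) = 2425, giving 4n² − 3n − 2425 = 0.
So n = (3 + 197) / 8 = 200/8 = 25.

25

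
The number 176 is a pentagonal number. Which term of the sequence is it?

Set n(3n−1)/2 = 176, giving 3n² − n − 352 = 0.
The discriminant is 1 + 24·176 = 4225, and √4225 = 65.
So n = (1 + 65) / 6 = 66/6 = 11.
Check: 11·(3·11 − 1)/2 = 176. ✓

11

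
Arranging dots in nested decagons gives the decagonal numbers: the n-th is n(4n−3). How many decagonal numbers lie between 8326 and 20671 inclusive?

The n-th decagonal number is n(4n−3).
Smallest index with value ≥ 8326: n = 46 (giving 8326).
Largest index with value ≤ 20671: n = 72 (giving 20520).
Indices 46 through 72: 27 terms.

27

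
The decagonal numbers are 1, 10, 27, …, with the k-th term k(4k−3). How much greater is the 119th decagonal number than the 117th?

1882

119·(4·119 − 3) = 56287 and 117·(4·117 − 3) = 54405.
Difference: 56287 − 54405 = 1882.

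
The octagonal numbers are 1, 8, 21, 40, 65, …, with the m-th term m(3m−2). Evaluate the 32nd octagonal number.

32·(3·32 − 2) = 32·94 = 3008.

3008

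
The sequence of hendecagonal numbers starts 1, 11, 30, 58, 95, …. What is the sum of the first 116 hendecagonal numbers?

2347956

Σ i(9i−7)/2 = (9Σi² − 7Σi) / 2 over i = 1..116.
Σi = 6786 and Σi² = 527046.
(9·527046 − 7·6786) / 2 = 4695912/2 = 2347956.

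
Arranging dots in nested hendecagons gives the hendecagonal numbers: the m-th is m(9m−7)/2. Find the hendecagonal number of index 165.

121935

The 165th hendecagonal number is n(9n−7)/2 with n = 165.
165·(9·165 − 7)/2 = 165·1478/2 = 165·739 = 121935.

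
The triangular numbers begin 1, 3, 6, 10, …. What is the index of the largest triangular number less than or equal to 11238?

Solve n(n+1)/2 ≤ 11238 for integer n.
n = 149 gives 11175 ≤ 11238, while n = 150 gives 11325 > 11238; so the answer is index 149.

149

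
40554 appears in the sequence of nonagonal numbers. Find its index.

108

Set n(7n−5)/2 = 40554, giving 7n² − 5n − 81108 = 0.
The discriminant is 25 + 56·40554 = 2271049, and √2271049 = 1507.
So n = (5 + 1507) / 14 = 1512/14 = 108.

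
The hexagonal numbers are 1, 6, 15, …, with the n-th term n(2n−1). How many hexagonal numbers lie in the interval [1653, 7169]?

32

The n-th hexagonal number is n(2n−1).
Smallest index with value ≥ 1653: n = 29 (giving 1653).
Largest index with value ≤ 7169: n = 60 (giving 7140).
Indices 29 through 60: 32 terms.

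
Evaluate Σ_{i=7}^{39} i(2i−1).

Σ i(2i−1) = 2Σi² − Σi over i = 7..39.
Σi = 780 − 21 = 759 and Σi² = 20540 − 91 = 20449.
2·20449 − 1·759 = 40139.

40139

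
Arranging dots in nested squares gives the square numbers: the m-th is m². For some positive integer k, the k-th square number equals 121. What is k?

We need n² = 121, so n = √121 = 11.

11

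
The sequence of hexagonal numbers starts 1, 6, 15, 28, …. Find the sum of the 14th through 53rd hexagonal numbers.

99100

Σ i(2i−1) = 2Σi² − Σi over i = 14..53.
Σi = 1431 − 91 = 1340 and Σi² = 51039 − 819 = 50220.
2·50220 − 1·1340 = 99100.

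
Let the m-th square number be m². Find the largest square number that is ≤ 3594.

Solve n² ≤ 3594 for integer n.
n = 59 gives 3481 ≤ 3594, while n = 60 gives 3600 > 3594; so the answer is 3481.

3481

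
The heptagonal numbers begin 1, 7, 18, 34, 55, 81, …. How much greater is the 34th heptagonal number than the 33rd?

166

Consecutive heptagonal numbers differ by 5n − 4: here 5·34 − 4 = 166.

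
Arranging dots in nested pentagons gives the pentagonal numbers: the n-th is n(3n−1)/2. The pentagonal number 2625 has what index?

Set n(3n−1)/2 = 2625, giving 3n² − n − 5250 = 0.
So n = (1 + 251) / 6 = 252/6 = 42.

42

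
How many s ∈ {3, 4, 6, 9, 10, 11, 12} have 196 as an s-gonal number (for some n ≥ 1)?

2

s = 3: P(3, 19) = 190 and P(3, 20) = 210; 196 is not s-gonal.
s = 4: P(4, 14) = 196. ✓
s = 6: P(6, 10) = 190 and P(6, 11) = 231; 196 is not s-gonal.
s = 9: P(9, 7) = 154 and P(9, 8) = 204; 196 is not s-gonal.
s = 10: P(10, 7) = 175 and P(10, 8) = 232; 196 is not s-gonal.
s = 11: P(11, 7) = 196. ✓
s = 12: P(12, 6) = 156 and P(12, 7) = 217; 196 is not s-gonal.
Hits: s ∈ {4, 11} → 2.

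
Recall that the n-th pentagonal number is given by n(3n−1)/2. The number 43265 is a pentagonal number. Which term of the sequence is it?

Set n(3n−1)/2 = 43265, giving 3n² − n − 86530 = 0.
The discriminant is 1 + 24·43265 = 1038361, and √1038361 = 1019.
So n = (1 + 1019) / 6 = 1020/6 = 170.
Check: 170·(3·170 − 1)/2 = 43265. ✓

170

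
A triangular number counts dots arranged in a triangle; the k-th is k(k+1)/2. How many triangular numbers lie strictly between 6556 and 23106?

The n-th triangular number is n(n+1)/2.
Smallest index with value > 6556: n = 115 (giving 6670).
Largest index with value < 23106: n = 214 (giving 23005).
Indices 115 through 214: 100 terms.

100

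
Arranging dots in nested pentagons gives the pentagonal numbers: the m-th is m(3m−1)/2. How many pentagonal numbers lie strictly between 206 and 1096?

The n-th pentagonal number is n(3n−1)/2.
Smallest index with value > 206: n = 12 (giving 210).
Largest index with value < 1096: n = 27 (giving 1080).
Indices 12 through 27: 16 terms.

16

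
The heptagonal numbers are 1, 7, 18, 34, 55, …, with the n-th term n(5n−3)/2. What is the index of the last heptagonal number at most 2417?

31

Solve n(5n−3)/2 ≤ 2417 for integer n.
n = 31 gives 2356 ≤ 2417, while n = 32 gives 2512 > 2417; so the answer is index 31.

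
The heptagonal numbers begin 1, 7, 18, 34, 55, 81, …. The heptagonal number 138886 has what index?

236

Set n(5n−3)/2 = 138886, giving 5n² − 3n − 277772 = 0.
The discriminant is 9 + 40·138886 = 5555449, and √5555449 = 2357.
So n = (3 + 2357) / 10 = 2360/10 = 236.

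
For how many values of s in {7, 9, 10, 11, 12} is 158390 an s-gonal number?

s = 7: P(7, 252) = 158382 and P(7, 253) = 159643; 158390 is not s-gonal.
s = 9: P(9, 213) = 158259 and P(9, 214) = 159751; 158390 is not s-gonal.
s = 10: P(10, 199) = 157807 and P(10, 200) = 159400; 158390 is not s-gonal.
s = 11: P(11, 188) = 158390. ✓
s = 12: P(12, 178) = 157708 and P(12, 179) = 159489; 158390 is not s-gonal.
Hits: s ∈ {11} → 1.

1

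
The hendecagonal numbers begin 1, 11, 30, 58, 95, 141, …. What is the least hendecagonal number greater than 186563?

Solve n(9n−7)/2 > 186563 for integer n.
The largest n with value ≤ 186563 is 204 (since 186558 ≤ 186563 < 188395), so the first above is n = 205, value 188395.

188395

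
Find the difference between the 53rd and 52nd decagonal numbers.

Consecutive decagonal numbers differ by 8n − 7: here 8·53 − 7 = 417.

417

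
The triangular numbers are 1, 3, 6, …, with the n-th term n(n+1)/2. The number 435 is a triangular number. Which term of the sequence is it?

Set n(n+1)/2 = 435, giving n² + n − 870 = 0.
The discriminant is 1 + 8·435 = 3481, and √3481 = 59.
So n = (-1 + 59) / 2 = 58/2 = 29.

29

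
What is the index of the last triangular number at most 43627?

294

Solve n(n+1)/2 ≤ 43627 for integer n.
n = 294 gives 43365 ≤ 43627, while n = 295 gives 43660 > 43627; so the answer is index 294.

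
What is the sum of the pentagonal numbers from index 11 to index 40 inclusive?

32250

Σ i(3i−1)/2 = (3Σi² − Σi) / 2 over i = 11..40.
Σi = 820 − 55 = 765 and Σi² = 22140 − 385 = 21755.
(3·21755 − 1·765) / 2 = 64500/2 = 32250.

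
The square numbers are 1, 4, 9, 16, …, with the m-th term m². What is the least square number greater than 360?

361

Solve n² > 360 for integer n.
The largest n with value ≤ 360 is 18 (since 324 ≤ 360 < 361), so the first above is n = 19, value 361.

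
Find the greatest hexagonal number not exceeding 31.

Solve n(2n−1) ≤ 31 for integer n.
n = 4 gives 28 ≤ 31, while n = 5 gives 45 > 31; so the answer is 28.

28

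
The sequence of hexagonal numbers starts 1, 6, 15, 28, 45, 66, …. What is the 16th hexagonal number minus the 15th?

Consecutive hexagonal numbers differ by 4n − 3: here 4·16 − 3 = 61.

61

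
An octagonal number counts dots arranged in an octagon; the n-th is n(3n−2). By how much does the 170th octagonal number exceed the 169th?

1015

Consecutive octagonal numbers differ by 6n − 5: here 6·170 − 5 = 1015.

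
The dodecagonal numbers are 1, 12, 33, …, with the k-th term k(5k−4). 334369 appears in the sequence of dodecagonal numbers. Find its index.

Set n(5n−4) = 334369, giving 5n² − 4n − 334369 = 0.
So n = (4 + 2586) / 10 = 2590/10 = 259.
Check: 259·(5·259 − 4) = 334369. ✓

259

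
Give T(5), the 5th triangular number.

15

5·6/2 = 30/2 = 15.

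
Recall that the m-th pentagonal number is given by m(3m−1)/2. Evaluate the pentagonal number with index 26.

1001

26·(3·26 − 1)/2 = 26·77/2 = 1001.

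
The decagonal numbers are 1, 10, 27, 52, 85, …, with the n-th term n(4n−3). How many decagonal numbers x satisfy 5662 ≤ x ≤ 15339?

25

The n-th decagonal number is n(4n−3).
Smallest index with value ≥ 5662: n = 38 (giving 5662).
Largest index with value ≤ 15339: n = 62 (giving 15190).
Indices 38 through 62: 25 terms.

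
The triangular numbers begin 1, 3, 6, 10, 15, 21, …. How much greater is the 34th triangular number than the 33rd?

34

Consecutive triangular numbers differ by n: T_{34} − T_{33} = 34.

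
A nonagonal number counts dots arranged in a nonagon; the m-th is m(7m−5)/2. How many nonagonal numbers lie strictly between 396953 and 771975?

132

The n-th nonagonal number is n(7n−5)/2.
Smallest index with value > 396953: n = 338 (giving 399009).
Largest index with value < 771975: n = 469 (giving 768691).
Indices 338 through 469: 132 terms.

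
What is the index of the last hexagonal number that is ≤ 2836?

Solve n(2n−1) ≤ 2836 for integer n.
n = 37 gives 2701 ≤ 2836, while n = 38 gives 2850 > 2836; so the answer is index 37.

37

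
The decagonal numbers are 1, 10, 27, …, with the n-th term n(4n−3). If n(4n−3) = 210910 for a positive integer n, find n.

Set n(4n−3) = 210910, giving 4n² − 3n − 210910 = 0.
So n = (3 + 1837) / 8 = 1840/8 = 230.

230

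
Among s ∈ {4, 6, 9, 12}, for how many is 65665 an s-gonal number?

1

s = 4: P(4, 256) = 65536 and P(4, 257) = 66049; 65665 is not s-gonal.
s = 6: P(6, 181) = 65341 and P(6, 182) = 66066; 65665 is not s-gonal.
s = 9: P(9, 137) = 65349 and P(9, 138) = 66309; 65665 is not s-gonal.
s = 12: P(12, 115) = 65665. ✓
Hits: s ∈ {12} → 1.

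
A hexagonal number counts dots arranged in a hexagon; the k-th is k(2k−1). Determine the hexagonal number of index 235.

The 235th hexagonal number is n(2n−1) with n = 235.
235·(2·235 − 1) = 235·469 = 110215.

110215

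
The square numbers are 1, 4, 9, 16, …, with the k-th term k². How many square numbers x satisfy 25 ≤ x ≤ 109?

6

The n-th square number is n².
Smallest index with value ≥ 25: n = 5 (giving 25).
Largest index with value ≤ 109: n = 10 (giving 100).
Indices 5 through 10: 6 terms.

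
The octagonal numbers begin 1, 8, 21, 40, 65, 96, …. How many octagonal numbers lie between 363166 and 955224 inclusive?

The n-th octagonal number is n(3n−2).
Smallest index with value ≥ 363166: n = 349 (giving 364705).
Largest index with value ≤ 955224: n = 564 (giving 953160).
Indices 349 through 564: 216 terms.

216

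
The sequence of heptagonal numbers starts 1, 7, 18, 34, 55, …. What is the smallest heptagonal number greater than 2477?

Solve n(5n−3)/2 > 2477 for integer n.
The largest n with value ≤ 2477 is 31 (since 2356 ≤ 2477 < 2512), so the first above is n = 32, value 2512.

2512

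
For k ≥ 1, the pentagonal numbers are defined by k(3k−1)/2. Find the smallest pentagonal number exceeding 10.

12

Solve n(3n−1)/2 > 10 for integer n.
The largest n with value ≤ 10 is 2 (since 5 ≤ 10 < 12), so the first above is n = 3, value 12.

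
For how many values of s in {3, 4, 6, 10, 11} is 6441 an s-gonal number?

2

s = 3: P(3, 113) = 6441. ✓
s = 4: P(4, 80) = 6400 and P(4, 81) = 6561; 6441 is not s-gonal.
s = 6: P(6, 57) = 6441. ✓
s = 10: P(10, 40) = 6280 and P(10, 41) = 6601; 6441 is not s-gonal.
s = 11: P(11, 38) = 6365 and P(11, 39) = 6708; 6441 is not s-gonal.
Hits: s ∈ {3, 6} → 2.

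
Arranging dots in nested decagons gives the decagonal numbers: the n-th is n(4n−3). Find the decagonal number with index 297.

351945

297·(4·297 − 3) = 297·1185 = 351945.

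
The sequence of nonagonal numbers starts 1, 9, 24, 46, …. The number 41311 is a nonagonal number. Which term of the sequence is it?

Set n(7n−5)/2 = 41311, giving 7n² − 5n − 82622 = 0.
The discriminant is 25 + 56·41311 = 2313441, and √2313441 = 1521.
So n = (5 + 1521) / 14 = 1526/14 = 109.

109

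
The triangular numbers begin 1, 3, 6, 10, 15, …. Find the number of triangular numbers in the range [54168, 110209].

The n-th triangular number is n(n+1)/2.
Smallest index with value ≥ 54168: n = 329 (giving 54285).
Largest index with value ≤ 110209: n = 468 (giving 109746).
Indices 329 through 468: 140 terms.

140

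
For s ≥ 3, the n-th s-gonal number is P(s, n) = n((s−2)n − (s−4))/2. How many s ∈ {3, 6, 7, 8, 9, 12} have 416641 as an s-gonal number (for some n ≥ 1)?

1

s = 3: P(3, 912) = 416328 and P(3, 913) = 417241; 416641 is not s-gonal.
s = 6: P(6, 456) = 415416 and P(6, 457) = 417241; 416641 is not s-gonal.
s = 7: P(7, 408) = 415548 and P(7, 409) = 417589; 416641 is not s-gonal.
s = 8: P(8, 373) = 416641. ✓
s = 9: P(9, 345) = 415725 and P(9, 346) = 418141; 416641 is not s-gonal.
s = 12: P(12, 289) = 416449 and P(12, 290) = 419340; 416641 is not s-gonal.
Hits: s ∈ {8} → 1.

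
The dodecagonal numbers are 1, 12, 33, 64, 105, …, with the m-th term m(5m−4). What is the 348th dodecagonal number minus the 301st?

152327

348·(5·348 − 4) = 604128 and 301·(5·301 − 4) = 451801.
Difference: 604128 − 451801 = 152327.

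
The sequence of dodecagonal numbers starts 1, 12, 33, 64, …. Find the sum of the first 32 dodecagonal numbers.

55088

Σ i(5i−4) = 5Σi² − 4Σi over i = 1..32.
Σi = 528 and Σi² = 11440.
5·11440 − 4·528 = 55088.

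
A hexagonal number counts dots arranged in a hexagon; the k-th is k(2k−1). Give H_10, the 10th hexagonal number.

10·(2·10 − 1) = 10·19 = 190.

190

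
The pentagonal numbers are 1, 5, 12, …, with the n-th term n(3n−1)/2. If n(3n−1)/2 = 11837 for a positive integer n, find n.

89

Set n(3n−1)/2 = 11837, giving 3n² − n − 23674 = 0.
The discriminant is 1 + 24·11837 = 284089, and √284089 = 533.
So n = (1 + 533) / 6 = 534/6 = 89.
Check: 89·(3·89 − 1)/2 = 11837. ✓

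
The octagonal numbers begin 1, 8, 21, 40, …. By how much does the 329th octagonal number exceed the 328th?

1969

Consecutive octagonal numbers differ by 6n − 5: here 6·329 − 5 = 1969.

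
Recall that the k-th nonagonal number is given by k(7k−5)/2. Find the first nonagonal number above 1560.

Solve n(7n−5)/2 > 1560 for integer n.
The largest n with value ≤ 1560 is 21 (since 1491 ≤ 1560 < 1639), so the first above is n = 22, value 1639.

1639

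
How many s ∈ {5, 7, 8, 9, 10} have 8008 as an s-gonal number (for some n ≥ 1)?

1

s = 5: P(5, 73) = 7957 and P(5, 74) = 8177; 8008 is not s-gonal.
s = 7: P(7, 56) = 7756 and P(7, 57) = 8037; 8008 is not s-gonal.
s = 8: P(8, 52) = 8008. ✓
s = 9: P(9, 48) = 7944 and P(9, 49) = 8281; 8008 is not s-gonal.
s = 10: P(10, 45) = 7965 and P(10, 46) = 8326; 8008 is not s-gonal.
Hits: s ∈ {8} → 1.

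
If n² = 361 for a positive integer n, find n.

We need n² = 361, so n = √361 = 19.

19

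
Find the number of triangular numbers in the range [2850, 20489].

127

The n-th triangular number is n(n+1)/2.
Smallest index with value ≥ 2850: n = 75 (giving 2850).
Largest index with value ≤ 20489: n = 201 (giving 20301).
Indices 75 through 201: 127 terms.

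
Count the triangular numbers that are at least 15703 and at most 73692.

The n-th triangular number is n(n+1)/2.
Smallest index with value ≥ 15703: n = 177 (giving 15753).
Largest index with value ≤ 73692: n = 383 (giving 73536).
Indices 177 through 383: 207 terms.

207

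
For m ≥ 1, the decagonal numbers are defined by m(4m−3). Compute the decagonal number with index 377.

567385

The 377th decagonal number is n(4n−3) with n = 377.
377·(4·377 − 3) = 377·1505 = 567385.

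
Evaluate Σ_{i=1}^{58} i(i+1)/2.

34220

Σ i(i+1)/2 = (Σi² + Σi) / 2 over i = 1..58.
Σi = 1711 and Σi² = 66729.
(1·66729 + 1·1711) / 2 = 68440/2 = 34220.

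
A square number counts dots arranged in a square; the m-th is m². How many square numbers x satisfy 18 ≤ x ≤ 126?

The n-th square number is n².
Smallest index with value ≥ 18: n = 5 (giving 25).
Largest index with value ≤ 126: n = 11 (giving 121).
Indices 5 through 11: 7 terms.

7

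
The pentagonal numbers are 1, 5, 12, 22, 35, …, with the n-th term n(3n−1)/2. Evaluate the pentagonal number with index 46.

The 46th pentagonal number is n(3n−1)/2 with n = 46.
46·(3·46 − 1)/2 = 46·137/2 = 3151.

3151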